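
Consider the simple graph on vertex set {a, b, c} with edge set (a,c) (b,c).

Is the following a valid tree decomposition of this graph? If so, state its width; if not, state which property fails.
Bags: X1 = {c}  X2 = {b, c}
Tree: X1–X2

A tree decomposition must satisfy three properties: every vertex lies in some bag; for every edge, both endpoints lie together in some bag; and for every vertex, the bags containing it form a connected subtree. Here vertex a appears in no bag, so the decomposition is invalid.

No — vertex a appears in no bag.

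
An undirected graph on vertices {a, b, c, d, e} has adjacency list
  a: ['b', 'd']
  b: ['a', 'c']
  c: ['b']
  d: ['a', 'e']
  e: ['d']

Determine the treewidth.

1

A width-1 tree decomposition is:
Bags: B1 = {d, e}  B2 = {a, d}  B3 = {a, b}  B4 = {b, c}
Tree: B1–B2, B2–B3, B3–B4
Each bag holds 2 vertices, so the decomposition has width 1, which upper-bounds the treewidth. Any graph with an edge has treewidth ≥ 1, and G has the edge e–d. Hence tw(G) = 1 exactly.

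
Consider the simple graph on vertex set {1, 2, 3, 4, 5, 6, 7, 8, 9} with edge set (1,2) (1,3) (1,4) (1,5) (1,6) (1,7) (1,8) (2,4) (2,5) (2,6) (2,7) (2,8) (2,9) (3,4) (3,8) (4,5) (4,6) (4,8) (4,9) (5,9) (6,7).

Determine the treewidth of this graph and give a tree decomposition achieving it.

Treewidth 3.
Bags: B1 = {1, 2, 4, 8}  B2 = {1, 2, 4, 5}  B3 = {2, 4, 5, 9}  B4 = {1, 2, 4, 6}  B5 = {1, 3, 4, 8}  B6 = {1, 2, 6, 7}
Tree: B1–B2, B2–B3, B2–B4, B1–B5, B4–B6

The largest bag has 4 vertices, giving width 3; this decomposition certifies tw(G) ≤ 3. For the lower bound, the 4 vertices {1, 2, 4, 8} are pairwise adjacent, and any tree decomposition puts a clique entirely inside one bag — forcing width ≥ 3. The upper and lower bounds meet at 3, so that is the treewidth.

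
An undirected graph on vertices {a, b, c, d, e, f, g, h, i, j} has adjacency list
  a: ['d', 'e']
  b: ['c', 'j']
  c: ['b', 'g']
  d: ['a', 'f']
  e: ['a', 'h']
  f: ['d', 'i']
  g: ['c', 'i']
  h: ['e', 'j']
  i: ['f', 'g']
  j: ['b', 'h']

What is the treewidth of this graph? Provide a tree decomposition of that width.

Treewidth 2.
One optimal decomposition is:
Bags: B1 = {f, g, i}  B2 = {d, f, g}  B3 = {a, d, g}  B4 = {a, e, g}  B5 = {e, g, h}  B6 = {g, h, j}  B7 = {b, g, j}  B8 = {b, c, g}
Tree: B1–B2, B2–B3, B3–B4, B4–B5, B5–B6, B6–B7, B7–B8

Each bag holds 3 vertices, so the decomposition has width 2, which upper-bounds the treewidth. Since g–i–f–d–a–e–h–j–b–c–g is a cycle in G, G is not acyclic. Forests are exactly the graphs of treewidth ≤ 1, so tw(G) ≥ 2. Therefore the treewidth is 2.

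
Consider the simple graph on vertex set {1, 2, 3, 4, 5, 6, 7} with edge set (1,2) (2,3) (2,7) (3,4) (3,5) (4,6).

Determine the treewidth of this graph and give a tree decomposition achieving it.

Treewidth 1.
Bags: B1 = {3, 4}  B2 = {2, 3}  B3 = {1, 2}  B4 = {2, 7}  B5 = {3, 5}  B6 = {4, 6}
Tree: B1–B2, B2–B3, B3–B4, B2–B5, B1–B6

Each bag holds 2 vertices, so the decomposition has width 1, which upper-bounds the treewidth. Since G has at least one edge (e.g. 4–3), it is not an edgeless graph, so tw(G) ≥ 1. Hence tw(G) = 1 exactly.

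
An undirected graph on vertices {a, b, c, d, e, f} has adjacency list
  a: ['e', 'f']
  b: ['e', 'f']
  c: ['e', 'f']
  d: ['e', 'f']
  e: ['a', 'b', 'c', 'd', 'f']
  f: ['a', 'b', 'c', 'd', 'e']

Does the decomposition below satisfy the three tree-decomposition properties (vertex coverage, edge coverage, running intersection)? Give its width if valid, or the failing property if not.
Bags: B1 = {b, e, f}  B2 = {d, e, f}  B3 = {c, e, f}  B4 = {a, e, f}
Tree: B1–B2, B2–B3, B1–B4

Every vertex of G appears in some bag (union = {a, b, c, d, e, f}); every edge is covered by a bag; and for each vertex v the set of bags containing v is connected in the bag tree. The decomposition is therefore valid. The largest bag has 3 vertices, so the width is 2.

Yes; width 2.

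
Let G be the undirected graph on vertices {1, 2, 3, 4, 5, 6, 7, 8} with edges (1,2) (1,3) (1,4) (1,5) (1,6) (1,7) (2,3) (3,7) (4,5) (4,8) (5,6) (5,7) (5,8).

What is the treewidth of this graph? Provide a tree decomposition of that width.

The largest bag has 3 vertices, giving width 2; this decomposition certifies tw(G) ≤ 2. For the lower bound, the 3 vertices {4, 5, 8} are pairwise adjacent, and any tree decomposition puts a clique entirely inside one bag — forcing width ≥ 2. The upper and lower bounds meet at 2, so that is the treewidth.

Treewidth 2.
One such decomposition:
Bags: B1 = {1, 5, 7}  B2 = {1, 3, 7}  B3 = {1, 4, 5}  B4 = {1, 2, 3}  B5 = {1, 5, 6}  B6 = {4, 5, 8}
Tree: B1–B2, B1–B3, B2–B4, B1–B5, B3–B6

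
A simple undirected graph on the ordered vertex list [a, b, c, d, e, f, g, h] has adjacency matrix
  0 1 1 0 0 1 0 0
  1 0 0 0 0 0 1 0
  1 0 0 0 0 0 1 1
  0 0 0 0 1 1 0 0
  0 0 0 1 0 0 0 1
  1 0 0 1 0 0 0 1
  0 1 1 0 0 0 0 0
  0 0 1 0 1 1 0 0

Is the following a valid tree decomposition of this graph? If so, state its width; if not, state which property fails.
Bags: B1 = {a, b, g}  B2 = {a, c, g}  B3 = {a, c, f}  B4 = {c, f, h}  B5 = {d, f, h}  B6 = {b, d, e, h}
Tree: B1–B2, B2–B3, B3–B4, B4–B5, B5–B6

No — bags containing vertex b are not connected in the tree.

A tree decomposition must satisfy three properties: every vertex lies in some bag; for every edge, both endpoints lie together in some bag; and for every vertex, the bags containing it form a connected subtree. Here bags containing vertex b are not connected in the tree, so the decomposition is invalid.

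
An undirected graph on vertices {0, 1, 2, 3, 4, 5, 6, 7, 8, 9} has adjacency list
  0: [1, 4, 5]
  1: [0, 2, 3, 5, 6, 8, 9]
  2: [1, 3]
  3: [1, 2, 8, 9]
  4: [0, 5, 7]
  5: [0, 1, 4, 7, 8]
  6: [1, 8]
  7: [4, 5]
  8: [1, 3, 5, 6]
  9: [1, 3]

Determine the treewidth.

A width-2 tree decomposition is:
Bags: B1 = {1, 3, 8}  B2 = {1, 5, 8}  B3 = {0, 1, 5}  B4 = {1, 6, 8}  B5 = {1, 2, 3}  B6 = {0, 4, 5}  B7 = {1, 3, 9}  B8 = {4, 5, 7}
Tree: B1–B2, B2–B3, B2–B4, B1–B5, B3–B6, B5–B7, B6–B8
Each bag holds 3 vertices, so the decomposition has width 2, which upper-bounds the treewidth. Conversely, {0, 1, 5} is a clique of size 3, and the vertices of any clique must share a bag in every tree decomposition; so some bag has ≥ 3 vertices and tw(G) ≥ 2. The upper and lower bounds meet at 2, so that is the treewidth.

2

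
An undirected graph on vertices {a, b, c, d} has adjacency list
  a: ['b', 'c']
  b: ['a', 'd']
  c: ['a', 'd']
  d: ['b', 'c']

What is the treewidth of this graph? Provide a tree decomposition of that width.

Treewidth 2.
One optimal decomposition is:
Bags: B1 = {a, b, d}  B2 = {a, c, d}
Tree: B1–B2

Each bag holds 3 vertices, so the decomposition has width 2, which upper-bounds the treewidth. Since d–b–a–c–d is a cycle in G, G is not acyclic. Forests are exactly the graphs of treewidth ≤ 1, so tw(G) ≥ 2. Hence tw(G) = 2 exactly.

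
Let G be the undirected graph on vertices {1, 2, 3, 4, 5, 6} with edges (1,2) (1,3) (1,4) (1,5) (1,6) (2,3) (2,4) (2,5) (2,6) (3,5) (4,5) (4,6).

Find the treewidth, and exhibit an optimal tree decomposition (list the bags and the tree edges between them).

Treewidth 3.
Bags: B1 = {1, 2, 4, 6}  B2 = {1, 2, 4, 5}  B3 = {1, 2, 3, 5}
Tree: B1–B2, B2–B3

Each bag holds 4 vertices, so the decomposition has width 3, which upper-bounds the treewidth. Conversely, {1, 2, 3, 5} is a clique of size 4, and the vertices of any clique must share a bag in every tree decomposition; so some bag has ≥ 4 vertices and tw(G) ≥ 3. The upper and lower bounds meet at 3, so that is the treewidth.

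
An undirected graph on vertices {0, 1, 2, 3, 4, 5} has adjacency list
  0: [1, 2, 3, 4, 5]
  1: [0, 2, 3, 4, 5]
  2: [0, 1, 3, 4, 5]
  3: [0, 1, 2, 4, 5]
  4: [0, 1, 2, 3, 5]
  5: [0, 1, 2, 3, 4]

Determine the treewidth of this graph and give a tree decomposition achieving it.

A single bag containing all 6 vertices is trivially a valid decomposition of width 5. For the lower bound, the 6 vertices {0, 1, 2, 3, 4, 5} are pairwise adjacent, and any tree decomposition puts a clique entirely inside one bag — forcing width ≥ 5. Combining the bounds, tw(G) = 5.

Treewidth 5.
Bags: B1 = {0, 1, 2, 3, 4, 5}
Tree: (single bag)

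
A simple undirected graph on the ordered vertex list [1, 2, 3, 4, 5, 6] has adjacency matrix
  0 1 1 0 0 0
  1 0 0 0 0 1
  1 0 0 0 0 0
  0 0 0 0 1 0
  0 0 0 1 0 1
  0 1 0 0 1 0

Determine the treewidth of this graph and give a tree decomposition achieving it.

Treewidth 1.
Bags: B1 = {4, 5}  B2 = {5, 6}  B3 = {2, 6}  B4 = {1, 2}  B5 = {1, 3}
Tree: B1–B2, B2–B3, B3–B4, B4–B5

Every bag has size at most 2, so the width is 2 − 1 = 1 and tw(G) ≤ 1. Since G has at least one edge (e.g. 4–5), it is not an edgeless graph, so tw(G) ≥ 1. The upper and lower bounds meet at 1, so that is the treewidth.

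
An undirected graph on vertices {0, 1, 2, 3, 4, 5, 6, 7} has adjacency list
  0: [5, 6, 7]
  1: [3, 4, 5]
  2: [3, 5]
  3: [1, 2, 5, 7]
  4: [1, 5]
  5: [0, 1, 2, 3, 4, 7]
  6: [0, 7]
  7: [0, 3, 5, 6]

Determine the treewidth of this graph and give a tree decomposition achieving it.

Every bag has size at most 3, so the width is 3 − 1 = 2 and tw(G) ≤ 2. On the other hand G contains the 3-clique {0, 5, 7}. A clique must lie in a single bag of any decomposition, so no decomposition can have width below 2. The upper and lower bounds meet at 2, so that is the treewidth.

Treewidth 2.
One such decomposition:
Bags: B1 = {1, 3, 5}  B2 = {3, 5, 7}  B3 = {0, 5, 7}  B4 = {0, 6, 7}  B5 = {1, 4, 5}  B6 = {2, 3, 5}
Tree: B1–B2, B2–B3, B3–B4, B1–B5, B1–B6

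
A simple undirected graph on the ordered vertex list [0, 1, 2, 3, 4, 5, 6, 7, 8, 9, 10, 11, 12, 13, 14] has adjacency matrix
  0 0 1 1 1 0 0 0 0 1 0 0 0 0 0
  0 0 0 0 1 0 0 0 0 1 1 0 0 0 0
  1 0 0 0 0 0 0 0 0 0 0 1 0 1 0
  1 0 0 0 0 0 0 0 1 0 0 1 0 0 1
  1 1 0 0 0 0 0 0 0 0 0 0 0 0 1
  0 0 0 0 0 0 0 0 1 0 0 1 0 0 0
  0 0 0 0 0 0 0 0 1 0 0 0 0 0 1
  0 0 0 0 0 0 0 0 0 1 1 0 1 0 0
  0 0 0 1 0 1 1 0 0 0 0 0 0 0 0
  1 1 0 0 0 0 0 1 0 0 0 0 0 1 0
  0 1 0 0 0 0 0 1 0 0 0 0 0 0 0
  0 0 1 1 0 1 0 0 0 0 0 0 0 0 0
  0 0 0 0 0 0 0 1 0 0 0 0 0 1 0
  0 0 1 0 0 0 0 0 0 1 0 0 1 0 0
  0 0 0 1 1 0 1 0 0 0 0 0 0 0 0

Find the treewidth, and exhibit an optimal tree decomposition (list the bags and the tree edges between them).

Treewidth 3.
One optimal decomposition is:
Bags: B1 = {5, 6, 8, 11}  B2 = {3, 6, 8, 11}  B3 = {3, 6, 11, 14}  B4 = {2, 3, 11, 14}  B5 = {0, 2, 3, 14}  B6 = {0, 2, 4, 14}  B7 = {0, 2, 4, 13}  B8 = {0, 4, 9, 13}  B9 = {1, 4, 9, 13}  B10 = {1, 9, 12, 13}  B11 = {1, 7, 9, 12}  B12 = {1, 7, 10, 12}
Tree: B1–B2, B2–B3, B3–B4, B4–B5, B5–B6, B6–B7, B7–B8, B8–B9, B9–B10, B10–B11, B11–B12

Each bag holds 4 vertices, so the decomposition has width 3, which upper-bounds the treewidth. For the lower bound: the 4 vertex sets {5,6,8}, {11}, {3}, {0,2,4,14} are disjoint, each induces a connected subgraph, and every pair is joined by at least one edge of G. Contracting each set to a single vertex therefore yields K_{4} as a minor, and since treewidth is minor-monotone, tw(G) ≥ tw(K_{4}) = 3. Hence tw(G) = 3 exactly.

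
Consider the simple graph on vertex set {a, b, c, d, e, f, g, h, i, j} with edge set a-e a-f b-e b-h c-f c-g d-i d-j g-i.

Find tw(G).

A width-1 tree decomposition is:
Bags: B1 = {d, j}  B2 = {d, i}  B3 = {g, i}  B4 = {c, g}  B5 = {c, f}  B6 = {a, f}  B7 = {a, e}  B8 = {b, e}  B9 = {b, h}
Tree: B1–B2, B2–B3, B3–B4, B4–B5, B5–B6, B6–B7, B7–B8, B8–B9
Every bag has size at most 2, so the width is 2 − 1 = 1 and tw(G) ≤ 1. Since G has at least one edge (e.g. j–d), it is not an edgeless graph, so tw(G) ≥ 1. Therefore the treewidth is 1.

1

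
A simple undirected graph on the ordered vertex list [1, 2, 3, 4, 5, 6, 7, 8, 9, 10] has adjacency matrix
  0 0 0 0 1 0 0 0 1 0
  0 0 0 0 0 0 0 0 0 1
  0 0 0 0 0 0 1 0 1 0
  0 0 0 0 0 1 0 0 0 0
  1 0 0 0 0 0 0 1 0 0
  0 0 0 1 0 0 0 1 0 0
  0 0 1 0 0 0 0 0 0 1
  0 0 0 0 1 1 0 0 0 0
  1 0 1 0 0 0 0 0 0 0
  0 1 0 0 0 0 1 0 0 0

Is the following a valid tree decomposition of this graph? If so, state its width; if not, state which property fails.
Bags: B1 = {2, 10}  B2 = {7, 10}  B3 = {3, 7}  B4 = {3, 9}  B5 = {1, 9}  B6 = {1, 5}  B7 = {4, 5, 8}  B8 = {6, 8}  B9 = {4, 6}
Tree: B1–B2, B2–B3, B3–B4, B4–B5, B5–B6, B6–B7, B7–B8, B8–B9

A tree decomposition must satisfy three properties: every vertex lies in some bag; for every edge, both endpoints lie together in some bag; and for every vertex, the bags containing it form a connected subtree. Here bags containing vertex 4 are not connected in the tree, so the decomposition is invalid.

No — bags containing vertex 4 are not connected in the tree.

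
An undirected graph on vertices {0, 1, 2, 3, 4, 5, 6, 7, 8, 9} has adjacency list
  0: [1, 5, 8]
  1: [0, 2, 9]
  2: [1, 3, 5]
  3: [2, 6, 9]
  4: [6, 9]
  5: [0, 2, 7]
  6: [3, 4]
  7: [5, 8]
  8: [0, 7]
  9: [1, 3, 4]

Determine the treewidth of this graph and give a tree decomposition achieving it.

Treewidth 2.
Bags: B1 = {4, 6, 9}  B2 = {3, 6, 9}  B3 = {1, 3, 9}  B4 = {1, 2, 3}  B5 = {0, 1, 2}  B6 = {0, 2, 5}  B7 = {0, 5, 8}  B8 = {5, 7, 8}
Tree: B1–B2, B2–B3, B3–B4, B4–B5, B5–B6, B6–B7, B7–B8

Every bag has size at most 3, so the width is 3 − 1 = 2 and tw(G) ≤ 2. The edges 4–6–3–9–4 form a cycle, so G is not a tree and its treewidth is at least 2. Combining the bounds, tw(G) = 2.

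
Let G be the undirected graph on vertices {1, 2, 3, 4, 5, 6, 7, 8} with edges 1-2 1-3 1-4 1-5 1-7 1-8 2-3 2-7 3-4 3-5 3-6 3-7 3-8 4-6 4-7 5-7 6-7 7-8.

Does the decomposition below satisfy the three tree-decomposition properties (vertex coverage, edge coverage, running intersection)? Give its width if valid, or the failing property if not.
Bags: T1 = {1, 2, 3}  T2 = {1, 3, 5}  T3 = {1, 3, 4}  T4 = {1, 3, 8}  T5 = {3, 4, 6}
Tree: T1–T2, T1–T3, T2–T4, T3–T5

No — vertex 7 appears in no bag.

A tree decomposition must satisfy three properties: every vertex lies in some bag; for every edge, both endpoints lie together in some bag; and for every vertex, the bags containing it form a connected subtree. Here vertex 7 appears in no bag, so the decomposition is invalid.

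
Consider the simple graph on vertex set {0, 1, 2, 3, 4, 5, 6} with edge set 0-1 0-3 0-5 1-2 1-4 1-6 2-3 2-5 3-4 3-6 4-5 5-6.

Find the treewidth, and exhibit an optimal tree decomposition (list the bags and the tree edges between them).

Every bag has size at most 4, so the width is 4 − 1 = 3 and tw(G) ≤ 3. For the lower bound: the 4 vertex sets {2,3}, {1,6}, {5}, {0} are disjoint, each induces a connected subgraph, and every pair is joined by at least one edge of G. Contracting each set to a single vertex therefore yields K_{4} as a minor, and since treewidth is minor-monotone, tw(G) ≥ tw(K_{4}) = 3. Therefore the treewidth is 3.

Treewidth 3.
Bags: B1 = {1, 2, 3, 5}  B2 = {1, 3, 5, 6}  B3 = {0, 1, 3, 5}  B4 = {1, 3, 4, 5}
Tree: B1–B2, B2–B3, B3–B4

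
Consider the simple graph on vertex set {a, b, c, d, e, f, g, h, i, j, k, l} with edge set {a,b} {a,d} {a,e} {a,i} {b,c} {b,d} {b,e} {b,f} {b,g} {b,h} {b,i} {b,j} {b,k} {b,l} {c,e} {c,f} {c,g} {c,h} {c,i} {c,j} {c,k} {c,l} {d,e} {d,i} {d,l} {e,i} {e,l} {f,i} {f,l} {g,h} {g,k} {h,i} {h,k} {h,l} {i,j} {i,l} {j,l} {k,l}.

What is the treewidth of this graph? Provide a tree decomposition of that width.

Treewidth 4.
One such decomposition:
Bags: B1 = {b, d, e, i, l}  B2 = {b, c, e, i, l}  B3 = {a, b, d, e, i}  B4 = {b, c, h, i, l}  B5 = {b, c, h, k, l}  B6 = {b, c, i, j, l}  B7 = {b, c, g, h, k}  B8 = {b, c, f, i, l}
Tree: B1–B2, B1–B3, B2–B4, B4–B5, B4–B6, B5–B7, B4–B8

Every bag has size at most 5, so the width is 5 − 1 = 4 and tw(G) ≤ 4. For the lower bound, the 5 vertices {b, c, g, h, k} are pairwise adjacent, and any tree decomposition puts a clique entirely inside one bag — forcing width ≥ 4. Combining the bounds, tw(G) = 4.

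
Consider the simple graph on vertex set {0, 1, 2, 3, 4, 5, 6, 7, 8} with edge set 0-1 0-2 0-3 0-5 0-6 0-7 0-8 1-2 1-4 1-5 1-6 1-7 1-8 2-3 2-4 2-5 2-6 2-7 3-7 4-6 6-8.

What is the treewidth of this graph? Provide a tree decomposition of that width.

Treewidth 3.
One optimal decomposition is:
Bags: B1 = {0, 1, 2, 6}  B2 = {1, 2, 4, 6}  B3 = {0, 1, 2, 7}  B4 = {0, 1, 6, 8}  B5 = {0, 1, 2, 5}  B6 = {0, 2, 3, 7}
Tree: B1–B2, B1–B3, B1–B4, B1–B5, B3–B6

Each bag holds 4 vertices, so the decomposition has width 3, which upper-bounds the treewidth. Conversely, {0, 1, 6, 8} is a clique of size 4, and the vertices of any clique must share a bag in every tree decomposition; so some bag has ≥ 4 vertices and tw(G) ≥ 3. Combining the bounds, tw(G) = 3.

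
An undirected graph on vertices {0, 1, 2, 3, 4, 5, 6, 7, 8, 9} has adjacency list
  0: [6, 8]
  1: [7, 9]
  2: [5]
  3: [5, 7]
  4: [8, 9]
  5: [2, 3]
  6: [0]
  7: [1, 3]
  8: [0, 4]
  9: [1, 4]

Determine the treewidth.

1

A width-1 tree decomposition is:
Bags: B1 = {0, 6}  B2 = {0, 8}  B3 = {4, 8}  B4 = {4, 9}  B5 = {1, 9}  B6 = {1, 7}  B7 = {3, 7}  B8 = {3, 5}  B9 = {2, 5}
Tree: B1–B2, B2–B3, B3–B4, B4–B5, B5–B6, B6–B7, B7–B8, B8–B9
The largest bag has 2 vertices, giving width 1; this decomposition certifies tw(G) ≤ 1. Since G has at least one edge (e.g. 6–0), it is not an edgeless graph, so tw(G) ≥ 1. Hence tw(G) = 1 exactly.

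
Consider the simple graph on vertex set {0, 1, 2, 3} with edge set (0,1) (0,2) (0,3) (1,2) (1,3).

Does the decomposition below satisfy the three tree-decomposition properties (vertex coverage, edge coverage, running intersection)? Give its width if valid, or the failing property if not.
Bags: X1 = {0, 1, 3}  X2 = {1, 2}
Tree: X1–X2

A tree decomposition must satisfy three properties: every vertex lies in some bag; for every edge, both endpoints lie together in some bag; and for every vertex, the bags containing it form a connected subtree. Here edge (0,2) lies in no bag, so the decomposition is invalid.

No — edge (0,2) lies in no bag.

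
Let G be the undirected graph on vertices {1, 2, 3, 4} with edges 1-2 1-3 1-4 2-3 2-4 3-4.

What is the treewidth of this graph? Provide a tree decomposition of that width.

Treewidth 3.
One such decomposition:
Bags: B1 = {1, 2, 3, 4}
Tree: (single bag)

A single bag containing all 4 vertices is trivially a valid decomposition of width 3. Conversely, {1, 2, 3, 4} is a clique of size 4, and the vertices of any clique must share a bag in every tree decomposition; so some bag has ≥ 4 vertices and tw(G) ≥ 3. Therefore the treewidth is 3.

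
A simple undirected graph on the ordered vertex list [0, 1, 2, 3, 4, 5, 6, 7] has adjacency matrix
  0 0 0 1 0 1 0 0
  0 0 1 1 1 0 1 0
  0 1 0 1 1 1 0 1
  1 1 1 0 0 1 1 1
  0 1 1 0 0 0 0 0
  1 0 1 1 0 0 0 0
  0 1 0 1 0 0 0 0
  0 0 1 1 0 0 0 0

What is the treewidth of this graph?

2

A width-2 tree decomposition is:
Bags: B1 = {1, 2, 3}  B2 = {2, 3, 7}  B3 = {1, 2, 4}  B4 = {2, 3, 5}  B5 = {1, 3, 6}  B6 = {0, 3, 5}
Tree: B1–B2, B1–B3, B1–B4, B1–B5, B4–B6
The largest bag has 3 vertices, giving width 2; this decomposition certifies tw(G) ≤ 2. Conversely, {0, 3, 5} is a clique of size 3, and the vertices of any clique must share a bag in every tree decomposition; so some bag has ≥ 3 vertices and tw(G) ≥ 2. Therefore the treewidth is 2.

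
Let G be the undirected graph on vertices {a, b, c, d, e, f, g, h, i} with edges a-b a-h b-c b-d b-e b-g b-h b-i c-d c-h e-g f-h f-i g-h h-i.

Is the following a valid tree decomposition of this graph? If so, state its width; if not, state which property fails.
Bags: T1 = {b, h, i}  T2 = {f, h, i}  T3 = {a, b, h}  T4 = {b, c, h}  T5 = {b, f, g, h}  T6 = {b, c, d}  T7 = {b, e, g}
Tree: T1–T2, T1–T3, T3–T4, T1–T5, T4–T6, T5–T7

A tree decomposition must satisfy three properties: every vertex lies in some bag; for every edge, both endpoints lie together in some bag; and for every vertex, the bags containing it form a connected subtree. Here bags containing vertex f are not connected in the tree, so the decomposition is invalid.

No — bags containing vertex f are not connected in the tree.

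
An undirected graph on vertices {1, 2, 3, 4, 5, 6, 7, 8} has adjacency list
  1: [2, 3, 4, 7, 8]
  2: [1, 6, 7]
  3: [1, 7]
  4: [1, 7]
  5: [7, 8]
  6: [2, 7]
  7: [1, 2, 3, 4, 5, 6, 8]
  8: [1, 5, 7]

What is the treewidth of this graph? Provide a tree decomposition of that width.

Treewidth 2.
One optimal decomposition is:
Bags: B1 = {1, 7, 8}  B2 = {1, 2, 7}  B3 = {1, 3, 7}  B4 = {1, 4, 7}  B5 = {5, 7, 8}  B6 = {2, 6, 7}
Tree: B1–B2, B2–B3, B3–B4, B1–B5, B2–B6

Each bag holds 3 vertices, so the decomposition has width 2, which upper-bounds the treewidth. Conversely, {1, 7, 8} is a clique of size 3, and the vertices of any clique must share a bag in every tree decomposition; so some bag has ≥ 3 vertices and tw(G) ≥ 2. Hence tw(G) = 2 exactly.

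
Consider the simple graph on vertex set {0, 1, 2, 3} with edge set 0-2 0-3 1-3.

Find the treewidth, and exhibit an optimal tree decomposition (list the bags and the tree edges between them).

Every bag has size at most 2, so the width is 2 − 1 = 1 and tw(G) ≤ 1. Since G has at least one edge (e.g. 2–0), it is not an edgeless graph, so tw(G) ≥ 1. Combining the bounds, tw(G) = 1.

Treewidth 1.
One optimal decomposition is:
Bags: B1 = {0, 2}  B2 = {0, 3}  B3 = {1, 3}
Tree: B1–B2, B2–B3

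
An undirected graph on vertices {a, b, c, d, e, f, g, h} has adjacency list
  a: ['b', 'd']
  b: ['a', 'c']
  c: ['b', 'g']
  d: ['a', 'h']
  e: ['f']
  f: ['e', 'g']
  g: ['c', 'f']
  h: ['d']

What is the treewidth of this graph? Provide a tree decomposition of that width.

Treewidth 1.
One such decomposition:
Bags: B1 = {e, f}  B2 = {f, g}  B3 = {c, g}  B4 = {b, c}  B5 = {a, b}  B6 = {a, d}  B7 = {d, h}
Tree: B1–B2, B2–B3, B3–B4, B4–B5, B5–B6, B6–B7

The largest bag has 2 vertices, giving width 1; this decomposition certifies tw(G) ≤ 1. Any graph with an edge has treewidth ≥ 1, and G has the edge e–f. Hence tw(G) = 1 exactly.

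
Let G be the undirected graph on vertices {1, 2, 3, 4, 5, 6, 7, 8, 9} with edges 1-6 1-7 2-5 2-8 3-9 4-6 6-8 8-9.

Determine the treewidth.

1

A width-1 tree decomposition is:
Bags: B1 = {8, 9}  B2 = {6, 8}  B3 = {1, 6}  B4 = {4, 6}  B5 = {1, 7}  B6 = {3, 9}  B7 = {2, 8}  B8 = {2, 5}
Tree: B1–B2, B2–B3, B2–B4, B3–B5, B1–B6, B1–B7, B7–B8
The largest bag has 2 vertices, giving width 1; this decomposition certifies tw(G) ≤ 1. Since G has at least one edge (e.g. 8–9), it is not an edgeless graph, so tw(G) ≥ 1. Hence tw(G) = 1 exactly.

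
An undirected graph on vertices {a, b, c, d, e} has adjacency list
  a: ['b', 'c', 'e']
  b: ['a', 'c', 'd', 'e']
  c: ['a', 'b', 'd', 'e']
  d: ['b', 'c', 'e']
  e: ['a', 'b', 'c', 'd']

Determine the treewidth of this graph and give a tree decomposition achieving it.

The largest bag has 4 vertices, giving width 3; this decomposition certifies tw(G) ≤ 3. For the lower bound, the 4 vertices {b, c, d, e} are pairwise adjacent, and any tree decomposition puts a clique entirely inside one bag — forcing width ≥ 3. Hence tw(G) = 3 exactly.

Treewidth 3.
Bags: B1 = {a, b, c, e}  B2 = {b, c, d, e}
Tree: B1–B2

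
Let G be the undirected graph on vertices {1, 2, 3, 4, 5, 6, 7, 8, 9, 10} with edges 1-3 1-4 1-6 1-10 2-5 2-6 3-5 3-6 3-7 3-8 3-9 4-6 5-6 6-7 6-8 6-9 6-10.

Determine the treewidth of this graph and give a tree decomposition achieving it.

Treewidth 2.
One optimal decomposition is:
Bags: B1 = {3, 6, 9}  B2 = {3, 5, 6}  B3 = {3, 6, 7}  B4 = {2, 5, 6}  B5 = {1, 3, 6}  B6 = {1, 6, 10}  B7 = {1, 4, 6}  B8 = {3, 6, 8}
Tree: B1–B2, B2–B3, B2–B4, B1–B5, B5–B6, B5–B7, B2–B8

Each bag holds 3 vertices, so the decomposition has width 2, which upper-bounds the treewidth. Conversely, {1, 6, 10} is a clique of size 3, and the vertices of any clique must share a bag in every tree decomposition; so some bag has ≥ 3 vertices and tw(G) ≥ 2. Combining the bounds, tw(G) = 2.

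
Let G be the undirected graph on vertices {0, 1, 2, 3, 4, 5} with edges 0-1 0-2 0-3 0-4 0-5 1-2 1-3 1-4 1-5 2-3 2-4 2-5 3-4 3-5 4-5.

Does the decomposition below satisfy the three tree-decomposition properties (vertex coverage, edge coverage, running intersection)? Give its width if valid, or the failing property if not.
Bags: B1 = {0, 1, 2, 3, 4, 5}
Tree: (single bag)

Every vertex of G appears in some bag (union = {0, 1, 2, 3, 4, 5}); every edge is covered by a bag; and for each vertex v the set of bags containing v is connected in the bag tree. The decomposition is therefore valid. The largest bag has 6 vertices, so the width is 5.

Yes; width 5.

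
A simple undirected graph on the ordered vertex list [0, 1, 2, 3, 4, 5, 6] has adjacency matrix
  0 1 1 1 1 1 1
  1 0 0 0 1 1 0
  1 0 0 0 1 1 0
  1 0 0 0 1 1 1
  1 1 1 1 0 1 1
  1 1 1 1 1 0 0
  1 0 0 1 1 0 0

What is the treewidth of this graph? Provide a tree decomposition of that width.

Treewidth 3.
One optimal decomposition is:
Bags: B1 = {0, 3, 4, 5}  B2 = {0, 1, 4, 5}  B3 = {0, 3, 4, 6}  B4 = {0, 2, 4, 5}
Tree: B1–B2, B1–B3, B1–B4

Every bag has size at most 4, so the width is 4 − 1 = 3 and tw(G) ≤ 3. For the lower bound, the 4 vertices {0, 1, 4, 5} are pairwise adjacent, and any tree decomposition puts a clique entirely inside one bag — forcing width ≥ 3. Hence tw(G) = 3 exactly.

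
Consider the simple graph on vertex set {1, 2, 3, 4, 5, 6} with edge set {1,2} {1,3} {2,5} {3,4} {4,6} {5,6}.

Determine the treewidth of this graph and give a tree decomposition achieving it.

Treewidth 2.
One optimal decomposition is:
Bags: B1 = {3, 4, 6}  B2 = {3, 5, 6}  B3 = {2, 3, 5}  B4 = {1, 2, 3}
Tree: B1–B2, B2–B3, B3–B4

Every bag has size at most 3, so the width is 3 − 1 = 2 and tw(G) ≤ 2. Since 3–4–6–5–2–1–3 is a cycle in G, G is not acyclic. Forests are exactly the graphs of treewidth ≤ 1, so tw(G) ≥ 2. Therefore the treewidth is 2.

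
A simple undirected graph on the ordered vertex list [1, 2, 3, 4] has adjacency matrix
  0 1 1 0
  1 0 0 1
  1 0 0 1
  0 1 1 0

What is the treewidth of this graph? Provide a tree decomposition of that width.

Each bag holds 3 vertices, so the decomposition has width 2, which upper-bounds the treewidth. The edges 2–1–3–4–2 form a cycle, so G is not a tree and its treewidth is at least 2. Therefore the treewidth is 2.

Treewidth 2.
One such decomposition:
Bags: B1 = {1, 2, 3}  B2 = {2, 3, 4}
Tree: B1–B2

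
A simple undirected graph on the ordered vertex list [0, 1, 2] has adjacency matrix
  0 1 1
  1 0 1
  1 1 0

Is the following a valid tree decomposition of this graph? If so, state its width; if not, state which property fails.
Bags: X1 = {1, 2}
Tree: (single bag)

A tree decomposition must satisfy three properties: every vertex lies in some bag; for every edge, both endpoints lie together in some bag; and for every vertex, the bags containing it form a connected subtree. Here vertex 0 appears in no bag, so the decomposition is invalid.

No — vertex 0 appears in no bag.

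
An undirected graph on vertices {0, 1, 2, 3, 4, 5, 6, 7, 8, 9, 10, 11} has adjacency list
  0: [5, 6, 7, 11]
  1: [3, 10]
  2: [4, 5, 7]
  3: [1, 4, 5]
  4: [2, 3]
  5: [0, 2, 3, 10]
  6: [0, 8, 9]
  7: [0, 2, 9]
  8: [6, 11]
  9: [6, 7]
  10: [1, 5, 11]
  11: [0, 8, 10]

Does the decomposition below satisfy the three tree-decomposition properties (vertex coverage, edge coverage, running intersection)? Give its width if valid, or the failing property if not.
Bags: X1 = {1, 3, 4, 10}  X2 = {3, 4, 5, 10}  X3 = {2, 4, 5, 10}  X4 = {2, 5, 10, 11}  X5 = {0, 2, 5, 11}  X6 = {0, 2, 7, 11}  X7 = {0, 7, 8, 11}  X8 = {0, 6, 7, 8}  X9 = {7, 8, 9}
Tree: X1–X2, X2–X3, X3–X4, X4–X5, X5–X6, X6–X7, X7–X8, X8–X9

No — edge (6,9) lies in no bag.

A tree decomposition must satisfy three properties: every vertex lies in some bag; for every edge, both endpoints lie together in some bag; and for every vertex, the bags containing it form a connected subtree. Here edge (6,9) lies in no bag, so the decomposition is invalid.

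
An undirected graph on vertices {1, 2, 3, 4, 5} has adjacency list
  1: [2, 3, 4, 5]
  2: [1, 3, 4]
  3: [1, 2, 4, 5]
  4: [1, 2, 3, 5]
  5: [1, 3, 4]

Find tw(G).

A width-3 tree decomposition is:
Bags: B1 = {1, 3, 4, 5}  B2 = {1, 2, 3, 4}
Tree: B1–B2
Every bag has size at most 4, so the width is 4 − 1 = 3 and tw(G) ≤ 3. For the lower bound, the 4 vertices {1, 2, 3, 4} are pairwise adjacent, and any tree decomposition puts a clique entirely inside one bag — forcing width ≥ 3. Hence tw(G) = 3 exactly.

3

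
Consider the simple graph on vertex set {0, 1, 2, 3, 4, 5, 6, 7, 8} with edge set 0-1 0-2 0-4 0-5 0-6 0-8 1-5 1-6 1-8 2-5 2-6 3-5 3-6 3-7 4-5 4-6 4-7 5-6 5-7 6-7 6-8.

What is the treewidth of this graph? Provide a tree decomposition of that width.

Treewidth 3.
One such decomposition:
Bags: B1 = {0, 4, 5, 6}  B2 = {4, 5, 6, 7}  B3 = {0, 1, 5, 6}  B4 = {0, 2, 5, 6}  B5 = {3, 5, 6, 7}  B6 = {0, 1, 6, 8}
Tree: B1–B2, B1–B3, B3–B4, B2–B5, B3–B6

The largest bag has 4 vertices, giving width 3; this decomposition certifies tw(G) ≤ 3. For the lower bound, the 4 vertices {0, 1, 6, 8} are pairwise adjacent, and any tree decomposition puts a clique entirely inside one bag — forcing width ≥ 3. The upper and lower bounds meet at 3, so that is the treewidth.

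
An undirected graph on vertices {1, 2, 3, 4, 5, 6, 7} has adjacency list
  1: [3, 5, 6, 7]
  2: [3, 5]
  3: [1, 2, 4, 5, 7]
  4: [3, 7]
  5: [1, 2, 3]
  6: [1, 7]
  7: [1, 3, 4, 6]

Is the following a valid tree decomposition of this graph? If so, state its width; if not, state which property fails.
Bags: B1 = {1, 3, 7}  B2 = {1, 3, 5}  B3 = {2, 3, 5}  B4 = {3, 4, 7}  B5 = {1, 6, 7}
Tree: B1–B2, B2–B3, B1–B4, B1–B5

Yes; width 2.

Every vertex of G appears in some bag (union = {1, 2, 3, 4, 5, 6, 7}); every edge is covered by a bag; and for each vertex v the set of bags containing v is connected in the bag tree. The decomposition is therefore valid. The largest bag has 3 vertices, so the width is 2.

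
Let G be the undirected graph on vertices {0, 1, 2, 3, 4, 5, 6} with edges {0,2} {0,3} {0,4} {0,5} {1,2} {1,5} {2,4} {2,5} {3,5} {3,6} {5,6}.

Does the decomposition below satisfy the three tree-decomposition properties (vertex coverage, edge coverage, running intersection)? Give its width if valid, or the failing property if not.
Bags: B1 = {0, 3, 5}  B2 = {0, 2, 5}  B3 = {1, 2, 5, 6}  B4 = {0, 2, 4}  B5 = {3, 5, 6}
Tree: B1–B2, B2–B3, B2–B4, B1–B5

A tree decomposition must satisfy three properties: every vertex lies in some bag; for every edge, both endpoints lie together in some bag; and for every vertex, the bags containing it form a connected subtree. Here bags containing vertex 6 are not connected in the tree, so the decomposition is invalid.

No — bags containing vertex 6 are not connected in the tree.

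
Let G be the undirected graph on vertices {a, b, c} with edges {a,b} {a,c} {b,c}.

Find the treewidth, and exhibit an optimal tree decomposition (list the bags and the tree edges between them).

A single bag containing all 3 vertices is trivially a valid decomposition of width 2. For the lower bound, the 3 vertices {a, b, c} are pairwise adjacent, and any tree decomposition puts a clique entirely inside one bag — forcing width ≥ 2. The upper and lower bounds meet at 2, so that is the treewidth.

Treewidth 2.
One optimal decomposition is:
Bags: B1 = {a, b, c}
Tree: (single bag)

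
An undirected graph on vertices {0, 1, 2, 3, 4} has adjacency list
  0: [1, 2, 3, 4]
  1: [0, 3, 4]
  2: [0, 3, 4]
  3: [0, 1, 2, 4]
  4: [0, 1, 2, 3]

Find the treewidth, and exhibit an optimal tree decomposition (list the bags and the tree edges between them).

The largest bag has 4 vertices, giving width 3; this decomposition certifies tw(G) ≤ 3. Conversely, {0, 1, 3, 4} is a clique of size 4, and the vertices of any clique must share a bag in every tree decomposition; so some bag has ≥ 4 vertices and tw(G) ≥ 3. Therefore the treewidth is 3.

Treewidth 3.
Bags: B1 = {0, 2, 3, 4}  B2 = {0, 1, 3, 4}
Tree: B1–B2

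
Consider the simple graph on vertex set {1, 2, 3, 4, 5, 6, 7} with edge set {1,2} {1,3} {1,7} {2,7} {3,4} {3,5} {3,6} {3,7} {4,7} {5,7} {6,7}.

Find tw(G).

A width-2 tree decomposition is:
Bags: B1 = {3, 6, 7}  B2 = {1, 3, 7}  B3 = {3, 5, 7}  B4 = {3, 4, 7}  B5 = {1, 2, 7}
Tree: B1–B2, B1–B3, B2–B4, B2–B5
Each bag holds 3 vertices, so the decomposition has width 2, which upper-bounds the treewidth. On the other hand G contains the 3-clique {1, 2, 7}. A clique must lie in a single bag of any decomposition, so no decomposition can have width below 2. The upper and lower bounds meet at 2, so that is the treewidth.

2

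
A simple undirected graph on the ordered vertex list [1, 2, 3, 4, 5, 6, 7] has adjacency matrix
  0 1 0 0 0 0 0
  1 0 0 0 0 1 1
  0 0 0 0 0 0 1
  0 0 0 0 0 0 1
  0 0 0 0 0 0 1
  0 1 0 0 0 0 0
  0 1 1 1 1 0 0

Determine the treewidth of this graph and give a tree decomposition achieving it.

Each bag holds 2 vertices, so the decomposition has width 1, which upper-bounds the treewidth. G has an edge, so its treewidth is at least 1. Hence tw(G) = 1 exactly.

Treewidth 1.
Bags: B1 = {4, 7}  B2 = {3, 7}  B3 = {2, 7}  B4 = {2, 6}  B5 = {1, 2}  B6 = {5, 7}
Tree: B1–B2, B1–B3, B3–B4, B4–B5, B3–B6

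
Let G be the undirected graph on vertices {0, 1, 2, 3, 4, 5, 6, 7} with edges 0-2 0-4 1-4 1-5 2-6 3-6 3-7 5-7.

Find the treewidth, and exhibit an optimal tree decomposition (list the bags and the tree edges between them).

Treewidth 2.
One such decomposition:
Bags: B1 = {2, 3, 6}  B2 = {0, 2, 3}  B3 = {0, 3, 4}  B4 = {1, 3, 4}  B5 = {1, 3, 5}  B6 = {3, 5, 7}
Tree: B1–B2, B2–B3, B3–B4, B4–B5, B5–B6

Each bag holds 3 vertices, so the decomposition has width 2, which upper-bounds the treewidth. The edges 3–6–2–0–4–1–5–7–3 form a cycle, so G is not a tree and its treewidth is at least 2. Therefore the treewidth is 2.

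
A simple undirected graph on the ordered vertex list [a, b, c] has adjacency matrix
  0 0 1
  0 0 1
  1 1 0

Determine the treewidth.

A width-1 tree decomposition is:
Bags: B1 = {a, c}  B2 = {b, c}
Tree: B1–B2
The largest bag has 2 vertices, giving width 1; this decomposition certifies tw(G) ≤ 1. Any graph with an edge has treewidth ≥ 1, and G has the edge c–a. Combining the bounds, tw(G) = 1.

1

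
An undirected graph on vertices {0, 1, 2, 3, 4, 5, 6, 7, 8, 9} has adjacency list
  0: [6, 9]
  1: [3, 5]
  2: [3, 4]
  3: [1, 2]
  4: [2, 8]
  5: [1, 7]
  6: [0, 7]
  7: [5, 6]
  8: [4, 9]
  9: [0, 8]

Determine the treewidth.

A width-2 tree decomposition is:
Bags: B1 = {5, 6, 7}  B2 = {0, 5, 6}  B3 = {0, 5, 9}  B4 = {5, 8, 9}  B5 = {4, 5, 8}  B6 = {2, 4, 5}  B7 = {2, 3, 5}  B8 = {1, 3, 5}
Tree: B1–B2, B2–B3, B3–B4, B4–B5, B5–B6, B6–B7, B7–B8
Every bag has size at most 3, so the width is 3 − 1 = 2 and tw(G) ≤ 2. The edges 5–7–6–0–9–8–4–2–3–1–5 form a cycle, so G is not a tree and its treewidth is at least 2. The upper and lower bounds meet at 2, so that is the treewidth.

2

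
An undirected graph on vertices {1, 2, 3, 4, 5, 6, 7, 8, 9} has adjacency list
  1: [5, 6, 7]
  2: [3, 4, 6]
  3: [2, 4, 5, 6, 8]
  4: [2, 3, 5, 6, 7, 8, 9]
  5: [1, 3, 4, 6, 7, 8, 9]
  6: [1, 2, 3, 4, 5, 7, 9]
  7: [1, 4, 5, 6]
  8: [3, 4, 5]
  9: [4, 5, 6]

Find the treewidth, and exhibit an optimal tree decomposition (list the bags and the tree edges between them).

Treewidth 3.
One such decomposition:
Bags: B1 = {4, 5, 6, 7}  B2 = {4, 5, 6, 9}  B3 = {3, 4, 5, 6}  B4 = {1, 5, 6, 7}  B5 = {2, 3, 4, 6}  B6 = {3, 4, 5, 8}
Tree: B1–B2, B2–B3, B1–B4, B3–B5, B3–B6

Each bag holds 4 vertices, so the decomposition has width 3, which upper-bounds the treewidth. For the lower bound, the 4 vertices {1, 5, 6, 7} are pairwise adjacent, and any tree decomposition puts a clique entirely inside one bag — forcing width ≥ 3. The upper and lower bounds meet at 3, so that is the treewidth.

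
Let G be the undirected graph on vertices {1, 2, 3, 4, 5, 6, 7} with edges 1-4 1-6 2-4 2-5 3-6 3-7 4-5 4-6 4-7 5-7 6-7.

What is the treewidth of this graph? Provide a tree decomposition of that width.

Every bag has size at most 3, so the width is 3 − 1 = 2 and tw(G) ≤ 2. On the other hand G contains the 3-clique {3, 6, 7}. A clique must lie in a single bag of any decomposition, so no decomposition can have width below 2. The upper and lower bounds meet at 2, so that is the treewidth.

Treewidth 2.
One optimal decomposition is:
Bags: B1 = {4, 5, 7}  B2 = {2, 4, 5}  B3 = {4, 6, 7}  B4 = {3, 6, 7}  B5 = {1, 4, 6}
Tree: B1–B2, B1–B3, B3–B4, B3–B5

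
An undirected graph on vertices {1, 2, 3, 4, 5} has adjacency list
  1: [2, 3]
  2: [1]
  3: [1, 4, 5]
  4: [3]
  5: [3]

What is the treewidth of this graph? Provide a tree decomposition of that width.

Treewidth 1.
One optimal decomposition is:
Bags: B1 = {1, 3}  B2 = {1, 2}  B3 = {3, 4}  B4 = {3, 5}
Tree: B1–B2, B1–B3, B3–B4

The largest bag has 2 vertices, giving width 1; this decomposition certifies tw(G) ≤ 1. Since G has at least one edge (e.g. 3–1), it is not an edgeless graph, so tw(G) ≥ 1. Combining the bounds, tw(G) = 1.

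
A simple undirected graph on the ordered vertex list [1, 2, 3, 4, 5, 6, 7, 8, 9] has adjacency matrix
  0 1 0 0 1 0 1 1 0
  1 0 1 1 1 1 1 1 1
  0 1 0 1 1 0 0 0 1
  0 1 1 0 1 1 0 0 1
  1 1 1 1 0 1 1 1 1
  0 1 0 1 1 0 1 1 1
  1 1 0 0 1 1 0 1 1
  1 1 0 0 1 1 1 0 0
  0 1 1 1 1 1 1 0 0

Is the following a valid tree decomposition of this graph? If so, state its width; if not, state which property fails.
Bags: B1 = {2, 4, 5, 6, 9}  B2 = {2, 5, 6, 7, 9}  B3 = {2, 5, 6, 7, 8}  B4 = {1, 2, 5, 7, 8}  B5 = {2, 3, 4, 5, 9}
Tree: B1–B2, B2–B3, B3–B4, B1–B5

Yes; width 4.

Vertex coverage: the bags together contain {1, 2, 3, 4, 5, 6, 7, 8, 9}, the full vertex set. Edge coverage: each edge of G has both endpoints in at least one bag. Running intersection: for every vertex, the bags containing it form a connected subtree. All three properties hold, so this is a valid tree decomposition of width max|bag| − 1 = 4, and hence tw(G) ≤ 4.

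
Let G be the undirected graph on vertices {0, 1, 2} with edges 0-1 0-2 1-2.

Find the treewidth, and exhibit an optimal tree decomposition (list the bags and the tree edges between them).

Treewidth 2.
Bags: B1 = {0, 1, 2}
Tree: (single bag)

A single bag containing all 3 vertices is trivially a valid decomposition of width 2. On the other hand G contains the 3-clique {0, 1, 2}. A clique must lie in a single bag of any decomposition, so no decomposition can have width below 2. Combining the bounds, tw(G) = 2.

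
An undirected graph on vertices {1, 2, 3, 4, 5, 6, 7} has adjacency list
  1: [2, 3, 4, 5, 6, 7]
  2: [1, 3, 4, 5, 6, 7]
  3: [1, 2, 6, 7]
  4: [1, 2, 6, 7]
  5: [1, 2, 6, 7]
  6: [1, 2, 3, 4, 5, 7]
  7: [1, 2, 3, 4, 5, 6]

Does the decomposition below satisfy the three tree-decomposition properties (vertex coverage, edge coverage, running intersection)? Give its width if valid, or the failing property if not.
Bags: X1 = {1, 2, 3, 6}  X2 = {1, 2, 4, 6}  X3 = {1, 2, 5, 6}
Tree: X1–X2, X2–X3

No — vertex 7 appears in no bag.

A tree decomposition must satisfy three properties: every vertex lies in some bag; for every edge, both endpoints lie together in some bag; and for every vertex, the bags containing it form a connected subtree. Here vertex 7 appears in no bag, so the decomposition is invalid.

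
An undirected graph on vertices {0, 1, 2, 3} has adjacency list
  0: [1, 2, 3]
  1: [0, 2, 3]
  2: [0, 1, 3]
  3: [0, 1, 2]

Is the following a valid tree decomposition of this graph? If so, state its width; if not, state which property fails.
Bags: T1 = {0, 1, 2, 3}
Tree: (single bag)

Yes; width 3.

Vertex coverage: the bags together contain {0, 1, 2, 3}, the full vertex set. Edge coverage: each edge of G has both endpoints in at least one bag. Running intersection: for every vertex, the bags containing it form a connected subtree. All three properties hold, so this is a valid tree decomposition of width max|bag| − 1 = 3, and hence tw(G) ≤ 3.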